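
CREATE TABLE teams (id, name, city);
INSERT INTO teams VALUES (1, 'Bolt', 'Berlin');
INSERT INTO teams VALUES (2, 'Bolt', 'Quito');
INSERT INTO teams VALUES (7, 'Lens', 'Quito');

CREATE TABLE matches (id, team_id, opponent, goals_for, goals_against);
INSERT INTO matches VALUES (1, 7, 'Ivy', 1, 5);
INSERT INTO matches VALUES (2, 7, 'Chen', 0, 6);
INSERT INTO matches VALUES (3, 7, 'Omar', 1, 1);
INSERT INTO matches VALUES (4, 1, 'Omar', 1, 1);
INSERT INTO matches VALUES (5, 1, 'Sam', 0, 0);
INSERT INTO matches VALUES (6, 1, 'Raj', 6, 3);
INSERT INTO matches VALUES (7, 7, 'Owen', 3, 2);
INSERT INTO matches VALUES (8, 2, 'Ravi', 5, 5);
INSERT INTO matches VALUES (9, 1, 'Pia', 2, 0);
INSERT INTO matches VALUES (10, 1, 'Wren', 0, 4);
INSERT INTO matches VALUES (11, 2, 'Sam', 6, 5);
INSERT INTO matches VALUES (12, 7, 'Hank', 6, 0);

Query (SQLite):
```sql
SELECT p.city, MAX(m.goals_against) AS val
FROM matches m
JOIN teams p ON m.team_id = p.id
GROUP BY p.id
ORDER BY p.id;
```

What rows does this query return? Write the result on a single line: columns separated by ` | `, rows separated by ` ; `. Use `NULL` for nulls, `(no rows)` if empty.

Berlin | 4 ; Quito | 5 ; Quito | 6

Join each matches row to its teams via team_id.
Group joined rows by teams.id; compute MAX(m.goals_against) per group.
  1: ids {4, 5, 6, 9, 10} → MAX(m.goals_against)=4
  2: ids {8, 11} → MAX(m.goals_against)=5
  7: ids {1, 2, 3, 7, 12} → MAX(m.goals_against)=6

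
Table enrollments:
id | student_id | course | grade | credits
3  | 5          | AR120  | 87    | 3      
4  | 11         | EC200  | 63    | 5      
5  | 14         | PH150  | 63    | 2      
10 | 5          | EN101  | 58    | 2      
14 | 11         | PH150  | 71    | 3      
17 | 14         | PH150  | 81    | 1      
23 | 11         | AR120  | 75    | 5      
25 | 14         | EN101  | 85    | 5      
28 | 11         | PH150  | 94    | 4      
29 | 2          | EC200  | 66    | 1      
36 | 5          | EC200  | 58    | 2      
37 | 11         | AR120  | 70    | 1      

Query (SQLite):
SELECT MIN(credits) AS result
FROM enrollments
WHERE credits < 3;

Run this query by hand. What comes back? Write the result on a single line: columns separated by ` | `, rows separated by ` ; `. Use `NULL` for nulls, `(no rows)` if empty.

1

Rows where credits < 3 → credits values: [2, 2, 1, 1, 2, 1].
MIN of non-NULL values = 1.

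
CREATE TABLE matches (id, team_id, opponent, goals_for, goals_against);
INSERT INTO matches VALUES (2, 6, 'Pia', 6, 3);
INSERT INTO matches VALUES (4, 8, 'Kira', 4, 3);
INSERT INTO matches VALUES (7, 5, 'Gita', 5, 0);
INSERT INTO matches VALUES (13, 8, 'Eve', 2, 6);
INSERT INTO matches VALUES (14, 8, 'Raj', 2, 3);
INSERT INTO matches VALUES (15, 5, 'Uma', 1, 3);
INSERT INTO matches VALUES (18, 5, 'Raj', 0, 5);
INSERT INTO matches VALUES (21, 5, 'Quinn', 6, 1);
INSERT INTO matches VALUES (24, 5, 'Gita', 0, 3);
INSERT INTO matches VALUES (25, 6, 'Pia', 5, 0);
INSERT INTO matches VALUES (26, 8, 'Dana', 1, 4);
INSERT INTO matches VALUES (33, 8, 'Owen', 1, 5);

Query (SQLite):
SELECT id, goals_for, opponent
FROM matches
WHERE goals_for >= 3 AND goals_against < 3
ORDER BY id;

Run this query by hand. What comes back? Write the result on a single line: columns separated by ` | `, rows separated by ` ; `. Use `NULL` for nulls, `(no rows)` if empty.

7 | 5 | Gita ; 21 | 6 | Quinn ; 25 | 5 | Pia

goals_for >= 3: ids {2, 4, 7, 21, 25}
goals_against < 3: ids {7, 21, 25}
Combine with AND.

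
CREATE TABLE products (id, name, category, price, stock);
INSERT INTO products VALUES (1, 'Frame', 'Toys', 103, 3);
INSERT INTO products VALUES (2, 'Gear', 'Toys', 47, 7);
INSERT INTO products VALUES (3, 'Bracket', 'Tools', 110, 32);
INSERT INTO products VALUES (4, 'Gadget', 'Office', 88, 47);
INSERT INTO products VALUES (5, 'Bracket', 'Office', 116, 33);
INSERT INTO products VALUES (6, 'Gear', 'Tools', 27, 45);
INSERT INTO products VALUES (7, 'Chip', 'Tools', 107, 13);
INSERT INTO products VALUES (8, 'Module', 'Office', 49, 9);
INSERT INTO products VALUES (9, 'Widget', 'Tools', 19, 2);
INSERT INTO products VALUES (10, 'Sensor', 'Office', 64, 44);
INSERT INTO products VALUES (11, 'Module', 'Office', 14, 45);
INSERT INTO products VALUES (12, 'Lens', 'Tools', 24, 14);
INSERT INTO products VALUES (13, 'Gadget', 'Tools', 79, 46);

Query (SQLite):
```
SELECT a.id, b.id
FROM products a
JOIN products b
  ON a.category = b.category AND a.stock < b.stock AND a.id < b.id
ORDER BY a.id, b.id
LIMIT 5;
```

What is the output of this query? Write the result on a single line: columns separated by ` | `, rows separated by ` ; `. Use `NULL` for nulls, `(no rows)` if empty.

Pairs (a,b) with same category, a.stock < b.stock, a.id < b.id.
category groups: Office:{4,5,8,10,11} Tools:{3,6,7,9,12,13} Toys:{1,2}
Ordered by (a.id, b.id); first 5.

1 | 2 ; 3 | 6 ; 3 | 13 ; 5 | 10 ; 5 | 11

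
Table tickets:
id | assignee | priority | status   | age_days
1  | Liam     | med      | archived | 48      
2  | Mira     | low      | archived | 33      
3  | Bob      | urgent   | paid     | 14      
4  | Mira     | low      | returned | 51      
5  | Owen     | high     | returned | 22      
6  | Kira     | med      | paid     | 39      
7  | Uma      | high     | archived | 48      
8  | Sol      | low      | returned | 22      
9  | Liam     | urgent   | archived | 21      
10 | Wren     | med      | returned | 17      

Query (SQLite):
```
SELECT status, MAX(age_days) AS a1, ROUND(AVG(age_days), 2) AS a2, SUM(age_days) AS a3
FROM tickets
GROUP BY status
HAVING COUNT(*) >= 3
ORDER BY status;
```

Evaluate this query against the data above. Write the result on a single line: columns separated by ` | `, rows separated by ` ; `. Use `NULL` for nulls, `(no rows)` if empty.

archived | 48 | 37.5 | 150 ; returned | 51 | 28 | 112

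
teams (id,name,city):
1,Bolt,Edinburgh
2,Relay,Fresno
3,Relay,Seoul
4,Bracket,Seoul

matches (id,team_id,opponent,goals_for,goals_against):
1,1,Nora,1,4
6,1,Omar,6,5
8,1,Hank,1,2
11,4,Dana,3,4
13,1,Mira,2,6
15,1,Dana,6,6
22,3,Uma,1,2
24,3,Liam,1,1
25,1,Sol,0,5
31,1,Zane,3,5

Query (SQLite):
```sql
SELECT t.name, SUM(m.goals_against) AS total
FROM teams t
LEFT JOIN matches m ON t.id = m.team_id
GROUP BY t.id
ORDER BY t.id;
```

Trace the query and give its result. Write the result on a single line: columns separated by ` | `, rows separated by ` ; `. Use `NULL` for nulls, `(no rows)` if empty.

LEFT JOIN keeps every teams row; unmatched ones get NULL for matches columns.
Group by teams.id and compute SUM(m.goals_against). SUM over an all-NULL group is NULL.
  1: ids {1, 6, 8, 13, 15, 25, 31} → SUM(m.goals_against)=33
  2: ids {—} → SUM(m.goals_against)=NULL
  3: ids {22, 24} → SUM(m.goals_against)=3
  4: ids {11} → SUM(m.goals_against)=4

Bolt | 33 ; Relay | NULL ; Relay | 3 ; Bracket | 4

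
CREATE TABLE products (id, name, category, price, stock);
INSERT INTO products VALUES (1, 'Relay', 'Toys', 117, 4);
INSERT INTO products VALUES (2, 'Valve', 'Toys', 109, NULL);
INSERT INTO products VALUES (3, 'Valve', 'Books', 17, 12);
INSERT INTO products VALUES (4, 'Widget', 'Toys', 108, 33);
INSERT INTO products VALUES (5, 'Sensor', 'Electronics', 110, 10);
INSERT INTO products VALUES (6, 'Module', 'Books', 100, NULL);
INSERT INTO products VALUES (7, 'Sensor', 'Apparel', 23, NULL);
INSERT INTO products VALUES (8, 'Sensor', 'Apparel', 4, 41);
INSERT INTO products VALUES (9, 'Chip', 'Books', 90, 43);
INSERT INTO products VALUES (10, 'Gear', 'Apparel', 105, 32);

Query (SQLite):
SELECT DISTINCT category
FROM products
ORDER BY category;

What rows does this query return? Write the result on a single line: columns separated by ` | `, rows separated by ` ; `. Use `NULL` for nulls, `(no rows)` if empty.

Apparel ; Books ; Electronics ; Toys

Collect distinct category values from products.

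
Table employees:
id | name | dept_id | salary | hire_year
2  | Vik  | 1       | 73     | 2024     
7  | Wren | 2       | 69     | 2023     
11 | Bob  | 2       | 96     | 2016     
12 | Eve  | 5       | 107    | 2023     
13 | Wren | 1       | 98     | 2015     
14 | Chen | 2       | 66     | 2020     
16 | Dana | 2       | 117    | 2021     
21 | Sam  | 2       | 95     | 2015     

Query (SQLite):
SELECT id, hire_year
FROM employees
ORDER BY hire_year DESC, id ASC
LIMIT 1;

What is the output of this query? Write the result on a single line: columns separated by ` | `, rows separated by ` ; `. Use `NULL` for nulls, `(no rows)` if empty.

Sort by hire_year desc, tiebreak id asc: (2024, id=2), (2023, id=7), (2023, id=12), (2021, id=16) …. Take first 1.

2 | 2024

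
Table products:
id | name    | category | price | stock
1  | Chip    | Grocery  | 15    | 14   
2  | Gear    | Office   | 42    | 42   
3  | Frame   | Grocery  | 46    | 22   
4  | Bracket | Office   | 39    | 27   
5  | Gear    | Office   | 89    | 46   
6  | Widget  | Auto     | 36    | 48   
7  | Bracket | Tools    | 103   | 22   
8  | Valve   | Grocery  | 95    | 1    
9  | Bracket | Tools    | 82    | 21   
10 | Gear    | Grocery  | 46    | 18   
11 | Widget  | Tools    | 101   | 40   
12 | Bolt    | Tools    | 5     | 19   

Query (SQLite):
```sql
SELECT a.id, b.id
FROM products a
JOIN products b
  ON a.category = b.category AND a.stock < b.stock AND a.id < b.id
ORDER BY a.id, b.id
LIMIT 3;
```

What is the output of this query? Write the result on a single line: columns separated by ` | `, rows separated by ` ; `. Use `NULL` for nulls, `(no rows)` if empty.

Pairs (a,b) with same category, a.stock < b.stock, a.id < b.id.
category groups: Auto:{6} Grocery:{1,3,8,10} Office:{2,4,5} Tools:{7,9,11,12}
Ordered by (a.id, b.id); first 3.

1 | 3 ; 1 | 10 ; 2 | 5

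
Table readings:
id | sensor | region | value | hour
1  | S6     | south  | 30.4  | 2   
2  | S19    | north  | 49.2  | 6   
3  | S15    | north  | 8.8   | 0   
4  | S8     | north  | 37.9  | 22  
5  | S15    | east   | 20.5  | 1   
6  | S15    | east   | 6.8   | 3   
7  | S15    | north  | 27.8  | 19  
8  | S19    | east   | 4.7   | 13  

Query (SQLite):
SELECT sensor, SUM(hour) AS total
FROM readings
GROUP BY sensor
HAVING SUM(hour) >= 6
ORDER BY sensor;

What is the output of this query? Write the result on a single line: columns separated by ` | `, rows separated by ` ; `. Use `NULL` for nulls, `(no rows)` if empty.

S15 | 23 ; S19 | 19 ; S8 | 22

Partition readings by sensor; compute SUM(hour) within each group.
HAVING: keep groups where SUM(hour) >= 6.
  S15: ids {3, 5, 6, 7} → SUM(hour)=23
  S19: ids {2, 8} → SUM(hour)=19
  S6: ids {1} → SUM(hour)=2
  S8: ids {4} → SUM(hour)=22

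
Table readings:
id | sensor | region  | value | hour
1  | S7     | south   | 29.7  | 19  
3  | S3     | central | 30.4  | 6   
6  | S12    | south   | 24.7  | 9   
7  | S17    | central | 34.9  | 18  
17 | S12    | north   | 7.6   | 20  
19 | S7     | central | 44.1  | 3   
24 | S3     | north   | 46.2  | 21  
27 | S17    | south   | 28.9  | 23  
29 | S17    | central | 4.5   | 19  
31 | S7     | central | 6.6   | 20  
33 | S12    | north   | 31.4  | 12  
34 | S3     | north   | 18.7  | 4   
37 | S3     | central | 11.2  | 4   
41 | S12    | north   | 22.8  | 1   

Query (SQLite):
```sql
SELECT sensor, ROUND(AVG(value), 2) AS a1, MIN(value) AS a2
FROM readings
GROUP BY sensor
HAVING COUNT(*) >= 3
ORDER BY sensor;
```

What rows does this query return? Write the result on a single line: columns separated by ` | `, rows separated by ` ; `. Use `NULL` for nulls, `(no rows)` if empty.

S12 | 21.63 | 7.6 ; S17 | 22.77 | 4.5 ; S3 | 26.63 | 11.2 ; S7 | 26.8 | 6.6

Group readings by sensor.
Per group compute: ROUND(AVG(value), 2), MIN(value).
HAVING: drop groups with fewer than 3 rows.
  S12: ids {6, 17, 33, 41} → ROUND(AVG(value), 2)=21.63, MIN(value)=7.6
  S17: ids {7, 27, 29} → ROUND(AVG(value), 2)=22.77, MIN(value)=4.5
  S3: ids {3, 24, 34, 37} → ROUND(AVG(value), 2)=26.63, MIN(value)=11.2
  S7: ids {1, 19, 31} → ROUND(AVG(value), 2)=26.8, MIN(value)=6.6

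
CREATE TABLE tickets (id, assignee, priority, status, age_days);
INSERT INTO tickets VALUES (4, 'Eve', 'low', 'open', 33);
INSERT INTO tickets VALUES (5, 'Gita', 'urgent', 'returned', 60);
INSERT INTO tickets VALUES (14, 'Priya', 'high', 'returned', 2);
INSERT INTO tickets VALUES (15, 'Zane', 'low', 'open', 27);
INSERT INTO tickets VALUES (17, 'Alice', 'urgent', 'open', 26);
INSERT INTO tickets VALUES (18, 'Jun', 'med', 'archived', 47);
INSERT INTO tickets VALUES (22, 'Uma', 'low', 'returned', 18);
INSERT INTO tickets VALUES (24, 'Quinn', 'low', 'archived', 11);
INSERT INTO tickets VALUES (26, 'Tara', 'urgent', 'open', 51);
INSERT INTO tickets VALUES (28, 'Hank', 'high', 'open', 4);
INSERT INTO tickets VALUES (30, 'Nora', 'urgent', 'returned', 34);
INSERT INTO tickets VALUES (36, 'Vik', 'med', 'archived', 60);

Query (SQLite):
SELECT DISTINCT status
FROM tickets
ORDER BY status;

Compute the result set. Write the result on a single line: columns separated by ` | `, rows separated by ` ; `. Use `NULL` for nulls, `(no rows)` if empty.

Collect distinct status values from tickets.

archived ; open ; returned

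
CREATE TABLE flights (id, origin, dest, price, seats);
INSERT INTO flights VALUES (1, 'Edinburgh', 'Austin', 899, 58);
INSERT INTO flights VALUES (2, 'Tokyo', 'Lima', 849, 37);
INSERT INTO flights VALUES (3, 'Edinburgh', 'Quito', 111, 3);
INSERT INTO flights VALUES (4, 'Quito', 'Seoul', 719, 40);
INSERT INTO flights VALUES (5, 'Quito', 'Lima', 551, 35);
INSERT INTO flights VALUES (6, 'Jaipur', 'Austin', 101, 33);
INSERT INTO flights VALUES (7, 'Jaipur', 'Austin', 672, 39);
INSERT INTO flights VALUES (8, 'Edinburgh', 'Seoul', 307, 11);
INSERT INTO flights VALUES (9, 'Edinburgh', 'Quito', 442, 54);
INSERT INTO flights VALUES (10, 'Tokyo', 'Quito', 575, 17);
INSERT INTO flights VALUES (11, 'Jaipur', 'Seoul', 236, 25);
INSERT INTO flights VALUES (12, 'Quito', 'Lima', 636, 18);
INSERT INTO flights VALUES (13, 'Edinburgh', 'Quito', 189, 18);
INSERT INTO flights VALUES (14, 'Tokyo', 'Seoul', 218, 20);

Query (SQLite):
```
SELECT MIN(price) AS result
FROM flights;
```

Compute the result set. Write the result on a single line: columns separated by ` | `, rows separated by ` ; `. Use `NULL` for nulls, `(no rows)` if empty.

All price values: [899, 849, 111, 719, 551, 101, 672, 307, 442, 575, 236, 636, 189, 218].
MIN of non-NULL values = 101.

101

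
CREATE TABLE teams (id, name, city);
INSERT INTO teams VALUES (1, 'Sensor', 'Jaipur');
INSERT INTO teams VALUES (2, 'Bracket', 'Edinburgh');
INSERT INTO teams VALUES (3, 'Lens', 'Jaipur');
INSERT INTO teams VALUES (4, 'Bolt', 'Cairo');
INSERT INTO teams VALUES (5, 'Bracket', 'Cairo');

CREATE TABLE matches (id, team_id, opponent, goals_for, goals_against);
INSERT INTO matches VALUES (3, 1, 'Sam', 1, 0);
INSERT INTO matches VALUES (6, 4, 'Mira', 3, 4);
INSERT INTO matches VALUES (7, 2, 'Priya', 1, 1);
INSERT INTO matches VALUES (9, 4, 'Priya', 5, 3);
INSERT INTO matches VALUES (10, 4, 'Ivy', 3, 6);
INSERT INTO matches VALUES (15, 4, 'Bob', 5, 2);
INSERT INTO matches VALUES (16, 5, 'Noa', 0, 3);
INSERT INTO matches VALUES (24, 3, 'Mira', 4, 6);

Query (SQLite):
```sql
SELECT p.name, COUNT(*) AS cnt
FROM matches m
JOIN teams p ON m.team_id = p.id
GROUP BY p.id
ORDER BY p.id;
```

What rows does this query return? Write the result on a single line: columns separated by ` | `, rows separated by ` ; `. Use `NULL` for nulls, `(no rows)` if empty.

Join each matches row to its teams via team_id.
Group joined rows by teams.id; compute COUNT(*) per group.
  1: ids {3} → COUNT(*)=1
  2: ids {7} → COUNT(*)=1
  3: ids {24} → COUNT(*)=1
  4: ids {6, 9, 10, 15} → COUNT(*)=4
  5: ids {16} → COUNT(*)=1

Sensor | 1 ; Bracket | 1 ; Lens | 1 ; Bolt | 4 ; Bracket | 1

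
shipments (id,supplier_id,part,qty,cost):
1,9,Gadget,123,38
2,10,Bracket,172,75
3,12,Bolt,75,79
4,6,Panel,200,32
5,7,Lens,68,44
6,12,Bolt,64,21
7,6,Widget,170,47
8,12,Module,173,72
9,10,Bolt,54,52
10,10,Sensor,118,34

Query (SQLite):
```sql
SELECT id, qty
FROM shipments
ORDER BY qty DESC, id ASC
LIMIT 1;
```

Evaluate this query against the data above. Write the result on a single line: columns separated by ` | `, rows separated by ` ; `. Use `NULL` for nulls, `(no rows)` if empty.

4 | 200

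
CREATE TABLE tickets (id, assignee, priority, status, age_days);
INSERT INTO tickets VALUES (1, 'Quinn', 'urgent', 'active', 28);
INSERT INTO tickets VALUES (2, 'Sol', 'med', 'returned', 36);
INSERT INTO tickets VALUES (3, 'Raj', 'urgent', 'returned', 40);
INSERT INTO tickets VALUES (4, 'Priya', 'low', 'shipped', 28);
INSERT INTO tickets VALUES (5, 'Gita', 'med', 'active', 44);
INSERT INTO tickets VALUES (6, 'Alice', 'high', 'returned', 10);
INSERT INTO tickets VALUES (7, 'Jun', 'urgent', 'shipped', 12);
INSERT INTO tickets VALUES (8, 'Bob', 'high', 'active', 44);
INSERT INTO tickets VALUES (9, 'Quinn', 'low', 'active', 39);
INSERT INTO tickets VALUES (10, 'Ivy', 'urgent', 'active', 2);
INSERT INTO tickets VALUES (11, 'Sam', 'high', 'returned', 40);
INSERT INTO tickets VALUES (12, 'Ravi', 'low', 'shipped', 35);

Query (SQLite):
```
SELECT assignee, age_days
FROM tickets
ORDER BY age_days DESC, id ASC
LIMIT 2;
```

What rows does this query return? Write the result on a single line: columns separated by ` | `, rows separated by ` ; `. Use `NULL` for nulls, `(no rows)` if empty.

Sort by age_days desc, tiebreak id asc: (44, id=5), (44, id=8), (40, id=3), (40, id=11), (39, id=9) …. Take first 2.

Gita | 44 ; Bob | 44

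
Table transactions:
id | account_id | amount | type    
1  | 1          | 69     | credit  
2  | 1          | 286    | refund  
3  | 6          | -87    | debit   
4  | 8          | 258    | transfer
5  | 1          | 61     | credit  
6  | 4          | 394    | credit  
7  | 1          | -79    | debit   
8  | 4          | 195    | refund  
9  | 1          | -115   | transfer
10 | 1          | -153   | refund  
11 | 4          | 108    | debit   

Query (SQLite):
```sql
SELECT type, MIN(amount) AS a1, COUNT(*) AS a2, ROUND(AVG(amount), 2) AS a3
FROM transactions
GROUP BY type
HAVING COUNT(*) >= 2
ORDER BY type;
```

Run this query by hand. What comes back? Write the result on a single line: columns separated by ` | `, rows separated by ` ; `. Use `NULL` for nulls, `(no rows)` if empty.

Group transactions by type.
Per group compute: MIN(amount), COUNT(*), ROUND(AVG(amount), 2).
HAVING: drop groups with fewer than 2 rows.
  credit: ids {1, 5, 6} → MIN(amount)=61, COUNT(*)=3, ROUND(AVG(amount), 2)=174.67
  debit: ids {3, 7, 11} → MIN(amount)=-87, COUNT(*)=3, ROUND(AVG(amount), 2)=-19.33
  refund: ids {2, 8, 10} → MIN(amount)=-153, COUNT(*)=3, ROUND(AVG(amount), 2)=109.33
  transfer: ids {4, 9} → MIN(amount)=-115, COUNT(*)=2, ROUND(AVG(amount), 2)=71.5

credit | 61 | 3 | 174.67 ; debit | -87 | 3 | -19.33 ; refund | -153 | 3 | 109.33 ; transfer | -115 | 2 | 71.5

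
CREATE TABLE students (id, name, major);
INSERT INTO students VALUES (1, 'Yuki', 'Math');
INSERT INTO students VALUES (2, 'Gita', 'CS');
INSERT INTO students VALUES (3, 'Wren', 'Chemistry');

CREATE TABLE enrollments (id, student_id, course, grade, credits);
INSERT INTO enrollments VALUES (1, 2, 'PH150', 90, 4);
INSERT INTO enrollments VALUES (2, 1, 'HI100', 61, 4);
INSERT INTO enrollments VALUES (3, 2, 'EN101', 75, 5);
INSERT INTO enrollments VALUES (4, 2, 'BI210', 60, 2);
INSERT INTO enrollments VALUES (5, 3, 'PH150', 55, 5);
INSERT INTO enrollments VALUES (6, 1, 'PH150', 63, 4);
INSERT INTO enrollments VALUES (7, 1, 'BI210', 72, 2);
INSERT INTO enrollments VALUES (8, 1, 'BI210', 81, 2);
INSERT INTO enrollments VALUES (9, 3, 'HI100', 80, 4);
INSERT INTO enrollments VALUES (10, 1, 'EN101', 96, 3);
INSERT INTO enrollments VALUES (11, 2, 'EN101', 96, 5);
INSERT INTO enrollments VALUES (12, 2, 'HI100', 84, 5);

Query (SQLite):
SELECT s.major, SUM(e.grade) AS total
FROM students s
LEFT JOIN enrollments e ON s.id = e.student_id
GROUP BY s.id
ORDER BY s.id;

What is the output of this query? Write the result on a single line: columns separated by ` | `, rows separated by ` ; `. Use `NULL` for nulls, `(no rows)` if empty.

Math | 373 ; CS | 405 ; Chemistry | 135

LEFT JOIN keeps every students row; unmatched ones get NULL for enrollments columns.
Group by students.id and compute SUM(e.grade). SUM over an all-NULL group is NULL.
  1: ids {2, 6, 7, 8, 10} → SUM(e.grade)=373
  2: ids {1, 3, 4, 11, 12} → SUM(e.grade)=405
  3: ids {5, 9} → SUM(e.grade)=135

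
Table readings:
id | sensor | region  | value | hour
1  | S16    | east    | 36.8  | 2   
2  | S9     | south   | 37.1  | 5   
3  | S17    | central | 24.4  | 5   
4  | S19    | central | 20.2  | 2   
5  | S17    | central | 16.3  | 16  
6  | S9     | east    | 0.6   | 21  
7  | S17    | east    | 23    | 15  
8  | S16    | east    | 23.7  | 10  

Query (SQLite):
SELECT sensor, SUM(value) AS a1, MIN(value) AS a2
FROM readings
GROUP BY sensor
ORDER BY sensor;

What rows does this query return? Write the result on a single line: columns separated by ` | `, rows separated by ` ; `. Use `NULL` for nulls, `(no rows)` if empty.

S16 | 60.5 | 23.7 ; S17 | 63.7 | 16.3 ; S19 | 20.2 | 20.2 ; S9 | 37.7 | 0.6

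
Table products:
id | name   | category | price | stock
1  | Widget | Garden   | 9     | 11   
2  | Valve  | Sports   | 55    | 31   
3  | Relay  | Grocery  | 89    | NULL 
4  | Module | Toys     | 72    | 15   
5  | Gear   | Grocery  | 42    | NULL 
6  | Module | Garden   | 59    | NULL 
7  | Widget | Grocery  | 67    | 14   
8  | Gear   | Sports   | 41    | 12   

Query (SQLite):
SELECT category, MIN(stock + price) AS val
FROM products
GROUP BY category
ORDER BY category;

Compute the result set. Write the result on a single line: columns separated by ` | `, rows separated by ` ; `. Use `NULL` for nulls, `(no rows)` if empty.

For each row compute stock + price.
Group by category; take MIN of the expression per group.
  Garden: ids {1, 6} → MIN(stock + price)=20
  Grocery: ids {3, 5, 7} → MIN(stock + price)=81
  Sports: ids {2, 8} → MIN(stock + price)=53
  Toys: ids {4} → MIN(stock + price)=87

Garden | 20 ; Grocery | 81 ; Sports | 53 ; Toys | 87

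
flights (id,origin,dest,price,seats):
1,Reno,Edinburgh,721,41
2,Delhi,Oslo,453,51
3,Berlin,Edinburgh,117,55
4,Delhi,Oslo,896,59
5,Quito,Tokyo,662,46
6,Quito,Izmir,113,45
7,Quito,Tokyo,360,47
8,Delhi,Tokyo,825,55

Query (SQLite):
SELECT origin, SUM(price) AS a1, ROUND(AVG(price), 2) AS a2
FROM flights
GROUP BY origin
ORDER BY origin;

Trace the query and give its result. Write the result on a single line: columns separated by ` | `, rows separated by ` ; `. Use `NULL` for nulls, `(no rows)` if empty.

Group flights by origin.
Per group compute: SUM(price), ROUND(AVG(price), 2).
  Berlin: ids {3} → SUM(price)=117, ROUND(AVG(price), 2)=117
  Delhi: ids {2, 4, 8} → SUM(price)=2174, ROUND(AVG(price), 2)=724.67
  Quito: ids {5, 6, 7} → SUM(price)=1135, ROUND(AVG(price), 2)=378.33
  Reno: ids {1} → SUM(price)=721, ROUND(AVG(price), 2)=721

Berlin | 117 | 117 ; Delhi | 2174 | 724.67 ; Quito | 1135 | 378.33 ; Reno | 721 | 721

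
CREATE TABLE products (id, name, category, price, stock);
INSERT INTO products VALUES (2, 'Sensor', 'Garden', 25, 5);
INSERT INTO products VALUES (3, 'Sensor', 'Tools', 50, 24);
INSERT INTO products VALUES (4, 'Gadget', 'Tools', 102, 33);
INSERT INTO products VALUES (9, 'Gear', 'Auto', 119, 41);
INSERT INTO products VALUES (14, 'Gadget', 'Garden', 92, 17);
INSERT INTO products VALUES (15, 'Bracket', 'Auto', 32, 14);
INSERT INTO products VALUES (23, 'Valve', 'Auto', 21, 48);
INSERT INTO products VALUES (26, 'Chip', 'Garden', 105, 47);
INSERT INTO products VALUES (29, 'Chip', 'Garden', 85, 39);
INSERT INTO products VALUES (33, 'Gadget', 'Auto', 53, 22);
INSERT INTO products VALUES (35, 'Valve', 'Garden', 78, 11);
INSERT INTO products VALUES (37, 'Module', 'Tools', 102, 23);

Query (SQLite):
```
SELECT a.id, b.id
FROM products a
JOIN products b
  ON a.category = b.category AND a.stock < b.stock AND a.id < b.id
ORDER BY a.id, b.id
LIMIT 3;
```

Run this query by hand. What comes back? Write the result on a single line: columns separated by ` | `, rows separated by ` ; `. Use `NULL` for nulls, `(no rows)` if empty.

2 | 14 ; 2 | 26 ; 2 | 29

Pairs (a,b) with same category, a.stock < b.stock, a.id < b.id.
category groups: Auto:{9,15,23,33} Garden:{2,14,26,29,35} Tools:{3,4,37}
Ordered by (a.id, b.id); first 3.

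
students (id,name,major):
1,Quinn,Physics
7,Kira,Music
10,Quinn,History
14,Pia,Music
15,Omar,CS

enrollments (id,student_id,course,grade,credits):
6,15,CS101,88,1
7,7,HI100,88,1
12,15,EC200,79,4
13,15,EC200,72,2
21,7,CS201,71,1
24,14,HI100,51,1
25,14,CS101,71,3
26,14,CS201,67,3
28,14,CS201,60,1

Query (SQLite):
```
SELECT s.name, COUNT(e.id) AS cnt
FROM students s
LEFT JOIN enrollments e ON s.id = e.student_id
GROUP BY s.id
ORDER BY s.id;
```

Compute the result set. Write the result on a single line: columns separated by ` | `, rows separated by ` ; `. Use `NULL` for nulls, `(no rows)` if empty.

LEFT JOIN keeps every students row; unmatched ones get NULL for enrollments columns.
Group by students.id and compute COUNT(e.id). COUNT(col) of an all-NULL group is 0.
  1: ids {—} → COUNT(e.id)=0
  7: ids {7, 21} → COUNT(e.id)=2
  10: ids {—} → COUNT(e.id)=0
  14: ids {24, 25, 26, 28} → COUNT(e.id)=4
  15: ids {6, 12, 13} → COUNT(e.id)=3

Quinn | 0 ; Kira | 2 ; Quinn | 0 ; Pia | 4 ; Omar | 3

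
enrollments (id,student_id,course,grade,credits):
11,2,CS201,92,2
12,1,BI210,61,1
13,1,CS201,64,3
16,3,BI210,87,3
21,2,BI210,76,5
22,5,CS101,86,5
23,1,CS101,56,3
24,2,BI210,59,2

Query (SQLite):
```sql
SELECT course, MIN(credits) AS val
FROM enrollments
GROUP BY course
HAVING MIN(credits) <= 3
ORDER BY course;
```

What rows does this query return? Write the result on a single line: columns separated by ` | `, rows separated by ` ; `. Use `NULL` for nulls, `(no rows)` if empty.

BI210 | 1 ; CS101 | 3 ; CS201 | 2

Partition enrollments by course; compute MIN(credits) within each group.
HAVING: keep groups where MIN(credits) <= 3.
  BI210: ids {12, 16, 21, 24} → MIN(credits)=1
  CS101: ids {22, 23} → MIN(credits)=3
  CS201: ids {11, 13} → MIN(credits)=2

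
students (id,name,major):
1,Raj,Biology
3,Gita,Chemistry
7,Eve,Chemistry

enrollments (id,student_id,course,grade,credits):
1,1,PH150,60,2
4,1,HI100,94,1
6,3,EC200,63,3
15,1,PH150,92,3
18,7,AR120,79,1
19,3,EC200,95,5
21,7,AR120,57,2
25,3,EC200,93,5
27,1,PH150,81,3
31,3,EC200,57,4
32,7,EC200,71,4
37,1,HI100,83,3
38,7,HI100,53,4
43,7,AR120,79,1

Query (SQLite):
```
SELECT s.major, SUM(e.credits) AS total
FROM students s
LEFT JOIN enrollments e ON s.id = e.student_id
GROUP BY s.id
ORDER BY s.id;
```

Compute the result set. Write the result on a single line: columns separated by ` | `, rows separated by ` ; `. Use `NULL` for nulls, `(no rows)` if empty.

Biology | 12 ; Chemistry | 17 ; Chemistry | 12

LEFT JOIN keeps every students row; unmatched ones get NULL for enrollments columns.
Group by students.id and compute SUM(e.credits). SUM over an all-NULL group is NULL.
  1: ids {1, 4, 15, 27, 37} → SUM(e.credits)=12
  3: ids {6, 19, 25, 31} → SUM(e.credits)=17
  7: ids {18, 21, 32, 38, 43} → SUM(e.credits)=12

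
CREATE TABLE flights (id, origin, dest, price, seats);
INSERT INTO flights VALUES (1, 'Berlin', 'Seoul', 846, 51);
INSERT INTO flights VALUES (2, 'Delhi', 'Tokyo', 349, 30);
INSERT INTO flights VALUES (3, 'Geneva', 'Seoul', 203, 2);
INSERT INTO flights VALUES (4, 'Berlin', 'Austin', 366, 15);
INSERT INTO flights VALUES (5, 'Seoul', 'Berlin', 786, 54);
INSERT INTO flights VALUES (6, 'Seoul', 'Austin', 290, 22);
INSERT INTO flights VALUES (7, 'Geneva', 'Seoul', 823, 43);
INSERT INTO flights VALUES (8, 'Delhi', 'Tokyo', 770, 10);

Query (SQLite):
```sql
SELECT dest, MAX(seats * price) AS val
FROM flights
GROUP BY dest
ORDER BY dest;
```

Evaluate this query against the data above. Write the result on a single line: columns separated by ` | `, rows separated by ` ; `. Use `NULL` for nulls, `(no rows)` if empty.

Austin | 6380 ; Berlin | 42444 ; Seoul | 43146 ; Tokyo | 10470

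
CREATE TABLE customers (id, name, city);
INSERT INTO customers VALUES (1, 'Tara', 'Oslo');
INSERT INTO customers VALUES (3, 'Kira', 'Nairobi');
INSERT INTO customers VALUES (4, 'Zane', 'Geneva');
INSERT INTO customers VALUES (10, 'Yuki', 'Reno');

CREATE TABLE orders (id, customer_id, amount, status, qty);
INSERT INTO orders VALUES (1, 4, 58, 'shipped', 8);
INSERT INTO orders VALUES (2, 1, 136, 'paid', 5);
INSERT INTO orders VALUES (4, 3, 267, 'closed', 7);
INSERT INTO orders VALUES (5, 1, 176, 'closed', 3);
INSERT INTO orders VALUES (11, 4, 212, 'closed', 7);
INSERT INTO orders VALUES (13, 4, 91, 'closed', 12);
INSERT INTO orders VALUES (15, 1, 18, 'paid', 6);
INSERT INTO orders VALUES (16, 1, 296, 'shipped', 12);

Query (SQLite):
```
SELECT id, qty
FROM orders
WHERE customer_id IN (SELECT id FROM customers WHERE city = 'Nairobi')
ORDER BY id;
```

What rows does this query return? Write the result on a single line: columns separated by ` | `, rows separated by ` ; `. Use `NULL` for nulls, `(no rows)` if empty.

Inner query: customers.id where city = 'Nairobi'.
Outer: keep orders rows whose customer_id is in that set.
Inner query → {3}

4 | 7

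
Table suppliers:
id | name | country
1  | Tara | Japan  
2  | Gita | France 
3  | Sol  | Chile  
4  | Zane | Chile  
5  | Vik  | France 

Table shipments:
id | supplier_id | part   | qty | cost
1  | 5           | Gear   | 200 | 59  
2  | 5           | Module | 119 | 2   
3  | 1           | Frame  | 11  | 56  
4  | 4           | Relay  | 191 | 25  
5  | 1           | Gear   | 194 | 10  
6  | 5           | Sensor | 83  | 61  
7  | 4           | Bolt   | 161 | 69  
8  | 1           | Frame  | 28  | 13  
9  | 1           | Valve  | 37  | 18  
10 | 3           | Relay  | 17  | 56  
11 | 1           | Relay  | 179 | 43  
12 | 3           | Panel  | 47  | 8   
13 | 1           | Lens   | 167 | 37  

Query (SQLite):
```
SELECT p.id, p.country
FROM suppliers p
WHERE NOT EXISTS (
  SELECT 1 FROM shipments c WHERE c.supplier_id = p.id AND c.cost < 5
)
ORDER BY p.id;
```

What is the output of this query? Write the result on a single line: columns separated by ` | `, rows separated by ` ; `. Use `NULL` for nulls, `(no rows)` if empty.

1 | Japan ; 2 | France ; 3 | Chile ; 4 | Chile

For each suppliers row, check whether any shipments with matching supplier_id has cost < 5.
Keep rows where that is false.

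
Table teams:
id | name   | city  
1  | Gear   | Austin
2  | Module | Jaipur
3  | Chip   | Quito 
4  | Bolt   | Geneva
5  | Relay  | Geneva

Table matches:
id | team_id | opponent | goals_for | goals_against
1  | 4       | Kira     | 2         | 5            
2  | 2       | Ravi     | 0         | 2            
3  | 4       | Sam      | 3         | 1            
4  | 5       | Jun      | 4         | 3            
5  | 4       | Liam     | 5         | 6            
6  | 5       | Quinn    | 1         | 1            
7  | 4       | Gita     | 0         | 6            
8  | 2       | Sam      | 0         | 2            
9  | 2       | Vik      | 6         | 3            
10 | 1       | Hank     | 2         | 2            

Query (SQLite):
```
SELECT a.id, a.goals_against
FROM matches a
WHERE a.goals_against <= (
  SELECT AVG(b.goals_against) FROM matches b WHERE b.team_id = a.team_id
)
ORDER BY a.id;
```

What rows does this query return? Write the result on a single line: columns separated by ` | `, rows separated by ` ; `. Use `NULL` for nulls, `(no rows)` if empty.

2 | 2 ; 3 | 1 ; 6 | 1 ; 8 | 2 ; 10 | 2

For each matches row a, compute AVG(goals_against) over rows sharing a.team_id.
Keep row a if a.goals_against <= that per-group AVG.
  team_id=1: AVG(goals_against) = 2.0
  team_id=2: AVG(goals_against) = 2.333333
  team_id=4: AVG(goals_against) = 4.5
  team_id=5: AVG(goals_against) = 2.0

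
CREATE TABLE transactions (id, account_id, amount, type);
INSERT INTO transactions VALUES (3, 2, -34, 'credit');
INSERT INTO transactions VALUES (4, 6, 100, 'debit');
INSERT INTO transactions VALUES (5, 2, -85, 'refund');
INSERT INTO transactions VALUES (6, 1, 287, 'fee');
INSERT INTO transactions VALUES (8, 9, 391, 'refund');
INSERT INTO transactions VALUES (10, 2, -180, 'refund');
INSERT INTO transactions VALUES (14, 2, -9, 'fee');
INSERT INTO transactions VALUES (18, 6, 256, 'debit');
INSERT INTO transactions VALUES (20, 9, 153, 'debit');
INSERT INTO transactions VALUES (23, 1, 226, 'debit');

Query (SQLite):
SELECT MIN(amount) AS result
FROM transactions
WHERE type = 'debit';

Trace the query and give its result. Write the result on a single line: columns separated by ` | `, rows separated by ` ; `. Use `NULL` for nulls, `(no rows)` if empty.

Rows where type='debit' → amount values: [100, 256, 153, 226].
MIN of non-NULL values = 100.

100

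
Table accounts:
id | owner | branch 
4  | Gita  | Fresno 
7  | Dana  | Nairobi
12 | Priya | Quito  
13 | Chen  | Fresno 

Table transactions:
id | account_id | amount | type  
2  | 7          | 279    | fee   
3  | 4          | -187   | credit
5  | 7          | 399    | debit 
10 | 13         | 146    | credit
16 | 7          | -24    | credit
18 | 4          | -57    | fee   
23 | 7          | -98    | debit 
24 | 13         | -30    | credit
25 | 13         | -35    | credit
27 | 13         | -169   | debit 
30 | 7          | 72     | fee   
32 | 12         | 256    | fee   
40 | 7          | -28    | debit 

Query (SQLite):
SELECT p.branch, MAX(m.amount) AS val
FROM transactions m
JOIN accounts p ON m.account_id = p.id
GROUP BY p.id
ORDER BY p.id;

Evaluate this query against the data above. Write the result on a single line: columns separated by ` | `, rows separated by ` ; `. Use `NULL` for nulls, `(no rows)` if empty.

Join each transactions row to its accounts via account_id.
Group joined rows by accounts.id; compute MAX(m.amount) per group.
  4: ids {3, 18} → MAX(m.amount)=-57
  7: ids {2, 5, 16, 23, 30, 40} → MAX(m.amount)=399
  12: ids {32} → MAX(m.amount)=256
  13: ids {10, 24, 25, 27} → MAX(m.amount)=146

Fresno | -57 ; Nairobi | 399 ; Quito | 256 ; Fresno | 146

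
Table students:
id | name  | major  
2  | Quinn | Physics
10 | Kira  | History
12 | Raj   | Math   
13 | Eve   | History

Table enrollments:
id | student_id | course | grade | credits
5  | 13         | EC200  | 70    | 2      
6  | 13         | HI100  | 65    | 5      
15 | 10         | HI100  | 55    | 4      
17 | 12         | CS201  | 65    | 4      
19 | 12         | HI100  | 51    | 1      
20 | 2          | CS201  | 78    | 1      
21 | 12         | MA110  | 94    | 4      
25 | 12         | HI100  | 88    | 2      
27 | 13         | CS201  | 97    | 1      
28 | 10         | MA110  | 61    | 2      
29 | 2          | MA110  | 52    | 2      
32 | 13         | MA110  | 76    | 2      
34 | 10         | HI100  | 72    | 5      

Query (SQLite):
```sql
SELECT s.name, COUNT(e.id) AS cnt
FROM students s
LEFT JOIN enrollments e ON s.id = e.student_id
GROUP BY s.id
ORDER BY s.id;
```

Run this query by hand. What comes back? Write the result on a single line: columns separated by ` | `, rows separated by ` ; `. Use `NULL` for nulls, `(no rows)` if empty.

Quinn | 2 ; Kira | 3 ; Raj | 4 ; Eve | 4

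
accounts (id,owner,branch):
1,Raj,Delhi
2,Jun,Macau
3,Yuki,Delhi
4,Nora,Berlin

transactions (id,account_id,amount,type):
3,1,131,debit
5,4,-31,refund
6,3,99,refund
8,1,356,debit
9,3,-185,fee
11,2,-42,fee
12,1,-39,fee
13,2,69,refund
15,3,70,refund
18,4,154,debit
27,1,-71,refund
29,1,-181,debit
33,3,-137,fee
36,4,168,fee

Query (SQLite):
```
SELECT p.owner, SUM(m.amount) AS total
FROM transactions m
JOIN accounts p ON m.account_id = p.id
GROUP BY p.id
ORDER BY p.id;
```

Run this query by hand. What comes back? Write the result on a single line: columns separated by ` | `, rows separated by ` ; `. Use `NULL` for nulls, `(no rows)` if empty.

Join each transactions row to its accounts via account_id.
Group joined rows by accounts.id; compute SUM(m.amount) per group.
  1: ids {3, 8, 12, 27, 29} → SUM(m.amount)=196
  2: ids {11, 13} → SUM(m.amount)=27
  3: ids {6, 9, 15, 33} → SUM(m.amount)=-153
  4: ids {5, 18, 36} → SUM(m.amount)=291

Raj | 196 ; Jun | 27 ; Yuki | -153 ; Nora | 291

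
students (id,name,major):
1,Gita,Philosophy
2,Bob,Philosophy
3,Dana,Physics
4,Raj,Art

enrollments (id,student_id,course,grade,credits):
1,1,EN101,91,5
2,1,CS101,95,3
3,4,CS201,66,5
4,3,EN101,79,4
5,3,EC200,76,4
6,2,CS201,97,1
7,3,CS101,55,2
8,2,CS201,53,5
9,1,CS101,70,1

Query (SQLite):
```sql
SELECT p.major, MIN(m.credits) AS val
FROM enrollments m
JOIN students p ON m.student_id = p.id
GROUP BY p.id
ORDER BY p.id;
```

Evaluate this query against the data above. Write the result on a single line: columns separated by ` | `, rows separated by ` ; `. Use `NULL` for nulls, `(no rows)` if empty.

Join each enrollments row to its students via student_id.
Group joined rows by students.id; compute MIN(m.credits) per group.
  1: ids {1, 2, 9} → MIN(m.credits)=1
  2: ids {6, 8} → MIN(m.credits)=1
  3: ids {4, 5, 7} → MIN(m.credits)=2
  4: ids {3} → MIN(m.credits)=5

Philosophy | 1 ; Philosophy | 1 ; Physics | 2 ; Art | 5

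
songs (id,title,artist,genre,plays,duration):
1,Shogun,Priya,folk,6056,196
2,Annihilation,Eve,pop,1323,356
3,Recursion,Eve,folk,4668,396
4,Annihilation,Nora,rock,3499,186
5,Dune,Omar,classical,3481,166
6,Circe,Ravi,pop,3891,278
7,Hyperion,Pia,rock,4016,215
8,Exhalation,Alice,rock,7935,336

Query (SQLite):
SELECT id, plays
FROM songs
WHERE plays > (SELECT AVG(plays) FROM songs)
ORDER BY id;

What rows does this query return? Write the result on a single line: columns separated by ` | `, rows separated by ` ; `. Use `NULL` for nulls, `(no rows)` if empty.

1 | 6056 ; 3 | 4668 ; 8 | 7935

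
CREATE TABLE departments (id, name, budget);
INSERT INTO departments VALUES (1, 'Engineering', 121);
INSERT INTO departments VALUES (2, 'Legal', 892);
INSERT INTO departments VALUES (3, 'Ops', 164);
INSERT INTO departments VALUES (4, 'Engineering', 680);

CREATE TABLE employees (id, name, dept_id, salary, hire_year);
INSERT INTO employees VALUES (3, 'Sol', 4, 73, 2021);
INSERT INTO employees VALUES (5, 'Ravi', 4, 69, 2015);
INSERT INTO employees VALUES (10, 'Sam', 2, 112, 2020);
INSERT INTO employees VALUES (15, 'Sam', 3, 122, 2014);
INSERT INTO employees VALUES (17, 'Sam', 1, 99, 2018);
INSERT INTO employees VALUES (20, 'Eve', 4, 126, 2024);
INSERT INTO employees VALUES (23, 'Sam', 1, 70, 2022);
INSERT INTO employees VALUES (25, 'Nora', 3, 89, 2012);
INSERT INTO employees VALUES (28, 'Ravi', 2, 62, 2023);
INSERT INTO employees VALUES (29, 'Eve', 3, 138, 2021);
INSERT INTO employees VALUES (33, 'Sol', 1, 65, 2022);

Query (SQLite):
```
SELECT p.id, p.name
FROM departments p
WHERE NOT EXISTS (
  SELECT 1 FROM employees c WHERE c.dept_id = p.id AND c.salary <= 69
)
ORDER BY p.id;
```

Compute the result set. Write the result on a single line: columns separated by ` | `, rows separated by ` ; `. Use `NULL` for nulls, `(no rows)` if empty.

3 | Ops

For each departments row, check whether any employees with matching dept_id has salary <= 69.
Keep rows where that is false.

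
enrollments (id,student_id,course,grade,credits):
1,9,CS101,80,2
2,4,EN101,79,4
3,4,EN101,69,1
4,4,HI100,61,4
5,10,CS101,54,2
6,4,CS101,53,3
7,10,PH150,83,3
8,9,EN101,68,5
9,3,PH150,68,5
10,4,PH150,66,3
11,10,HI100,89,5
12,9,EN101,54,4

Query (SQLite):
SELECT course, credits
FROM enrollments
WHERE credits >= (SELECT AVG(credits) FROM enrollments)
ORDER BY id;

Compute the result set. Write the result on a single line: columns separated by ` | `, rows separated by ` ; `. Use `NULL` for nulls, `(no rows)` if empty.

Scalar subquery: AVG(credits) over all enrollments rows = 3.416667 (≈; comparison uses full precision).
Keep rows where credits >= that value.

EN101 | 4 ; HI100 | 4 ; EN101 | 5 ; PH150 | 5 ; HI100 | 5 ; EN101 | 4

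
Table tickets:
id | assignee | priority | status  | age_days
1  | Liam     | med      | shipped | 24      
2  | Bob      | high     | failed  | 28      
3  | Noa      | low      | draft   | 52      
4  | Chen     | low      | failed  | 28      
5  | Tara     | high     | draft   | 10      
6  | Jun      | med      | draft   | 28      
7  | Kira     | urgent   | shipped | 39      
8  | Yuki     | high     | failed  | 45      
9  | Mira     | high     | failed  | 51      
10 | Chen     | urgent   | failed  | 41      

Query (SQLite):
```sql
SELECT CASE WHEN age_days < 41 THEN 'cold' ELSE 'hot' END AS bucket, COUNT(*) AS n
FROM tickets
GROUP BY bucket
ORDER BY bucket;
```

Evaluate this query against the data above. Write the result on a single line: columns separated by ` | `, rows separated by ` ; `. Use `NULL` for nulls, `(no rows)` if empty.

Bucket rows by age_days < 41 → 'cold' else 'hot'; count each bucket.

cold | 6 ; hot | 4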